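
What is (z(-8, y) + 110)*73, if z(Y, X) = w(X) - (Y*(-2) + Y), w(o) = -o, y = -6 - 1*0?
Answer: 7884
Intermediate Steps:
y = -6 (y = -6 + 0 = -6)
z(Y, X) = Y - X (z(Y, X) = -X - (Y*(-2) + Y) = -X - (-2*Y + Y) = -X - (-1)*Y = -X + Y = Y - X)
(z(-8, y) + 110)*73 = ((-8 - 1*(-6)) + 110)*73 = ((-8 + 6) + 110)*73 = (-2 + 110)*73 = 108*73 = 7884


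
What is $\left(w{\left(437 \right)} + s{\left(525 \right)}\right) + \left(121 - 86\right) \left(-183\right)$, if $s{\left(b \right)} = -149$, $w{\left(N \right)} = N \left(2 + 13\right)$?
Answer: $1$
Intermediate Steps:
$w{\left(N \right)} = 15 N$ ($w{\left(N \right)} = N 15 = 15 N$)
$\left(w{\left(437 \right)} + s{\left(525 \right)}\right) + \left(121 - 86\right) \left(-183\right) = \left(15 \cdot 437 - 149\right) + \left(121 - 86\right) \left(-183\right) = \left(6555 - 149\right) + 35 \left(-183\right) = 6406 - 6405 = 1$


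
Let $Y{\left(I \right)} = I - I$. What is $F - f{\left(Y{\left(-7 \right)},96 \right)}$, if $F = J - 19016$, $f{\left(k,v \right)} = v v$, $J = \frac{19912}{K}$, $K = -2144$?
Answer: $- \frac{7568665}{268} \approx -28241.0$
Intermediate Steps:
$Y{\left(I \right)} = 0$
$J = - \frac{2489}{268}$ ($J = \frac{19912}{-2144} = 19912 \left(- \frac{1}{2144}\right) = - \frac{2489}{268} \approx -9.2873$)
$f{\left(k,v \right)} = v^{2}$
$F = - \frac{5098777}{268}$ ($F = - \frac{2489}{268} - 19016 = - \frac{5098777}{268} \approx -19025.0$)
$F - f{\left(Y{\left(-7 \right)},96 \right)} = - \frac{5098777}{268} - 96^{2} = - \frac{5098777}{268} - 9216 = - \frac{7568665}{268}$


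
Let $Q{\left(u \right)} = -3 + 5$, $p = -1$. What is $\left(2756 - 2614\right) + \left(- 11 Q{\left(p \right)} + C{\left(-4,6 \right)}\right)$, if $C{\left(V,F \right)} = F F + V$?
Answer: $152$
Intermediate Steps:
$C{\left(V,F \right)} = V + F^{2}$ ($C{\left(V,F \right)} = F^{2} + V = V + F^{2}$)
$Q{\left(u \right)} = 2$
$\left(2756 - 2614\right) + \left(- 11 Q{\left(p \right)} + C{\left(-4,6 \right)}\right) = \left(2756 - 2614\right) - \left(26 - 36\right) = 142 + \left(-22 + \left(-4 + 36\right)\right) = 142 + \left(-22 + 32\right) = 142 + 10 = 152$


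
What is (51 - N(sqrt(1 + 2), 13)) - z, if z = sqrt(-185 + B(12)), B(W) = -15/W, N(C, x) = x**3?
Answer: -2146 - I*sqrt(745)/2 ≈ -2146.0 - 13.647*I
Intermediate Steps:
z = I*sqrt(745)/2 (z = sqrt(-185 - 15/12) = sqrt(-185 - 15*1/12) = sqrt(-185 - 5/4) = sqrt(-745/4) = I*sqrt(745)/2 ≈ 13.647*I)
(51 - N(sqrt(1 + 2), 13)) - z = (51 - 1*13**3) - I*sqrt(745)/2 = (51 - 1*2197) - I*sqrt(745)/2 = (51 - 2197) - I*sqrt(745)/2 = -2146 - I*sqrt(745)/2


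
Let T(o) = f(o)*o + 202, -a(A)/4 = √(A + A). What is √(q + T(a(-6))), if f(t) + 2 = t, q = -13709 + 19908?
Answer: √(6209 + 16*I*√3) ≈ 78.797 + 0.1758*I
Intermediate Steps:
q = 6199
f(t) = -2 + t
a(A) = -4*√2*√A (a(A) = -4*√(A + A) = -4*√2*√A)
T(o) = 202 + o*(-2 + o) (T(o) = (-2 + o)*o + 202 = o*(-2 + o) + 202 = 202 + o*(-2 + o))
√(q + T(a(-6))) = √(6199 + (202 + (-4*√2*√(-6))*(-2 - 4*√2*√(-6)))) = √(6199 + (202 + (-4*√2*I*√6)*(-2 - 4*√2*I*√6))) = √(6199 + (202 + (-8*I*√3)*(-2 - 8*I*√3))) = √(6199 + (202 - 8*I*√3*(-2 - 8*I*√3))) = √(6401 - 8*I*√3*(-2 - 8*I*√3))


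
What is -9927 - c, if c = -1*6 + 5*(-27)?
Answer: -9786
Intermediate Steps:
c = -141 (c = -6 - 135 = -141)
-9927 - c = -9927 - 1*(-141) = -9927 + 141 = -9786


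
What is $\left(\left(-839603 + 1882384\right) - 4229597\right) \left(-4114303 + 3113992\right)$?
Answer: $3187807099776$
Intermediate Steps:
$\left(\left(-839603 + 1882384\right) - 4229597\right) \left(-4114303 + 3113992\right) = \left(1042781 - 4229597\right) \left(-1000311\right) = \left(-3186816\right) \left(-1000311\right) = 3187807099776$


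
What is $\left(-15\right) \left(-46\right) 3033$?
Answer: $2092770$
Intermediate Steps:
$\left(-15\right) \left(-46\right) 3033 = 690 \cdot 3033 = 2092770$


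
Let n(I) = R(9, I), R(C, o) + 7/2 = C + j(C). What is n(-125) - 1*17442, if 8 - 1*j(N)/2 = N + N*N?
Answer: -35201/2 ≈ -17601.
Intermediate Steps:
j(N) = 16 - 2*N - 2*N² (j(N) = 16 - 2*(N + N*N) = 16 - 2*(N + N²) = 16 + (-2*N - 2*N²) = 16 - 2*N - 2*N²)
R(C, o) = 25/2 - C - 2*C² (R(C, o) = -7/2 + (C + (16 - 2*C - 2*C²)) = -7/2 + (16 - C - 2*C²) = 25/2 - C - 2*C²)
n(I) = -317/2 (n(I) = 25/2 - 1*9 - 2*9² = 25/2 - 9 - 2*81 = 25/2 - 9 - 162 = -317/2)
n(-125) - 1*17442 = -317/2 - 1*17442 = -317/2 - 17442 = -35201/2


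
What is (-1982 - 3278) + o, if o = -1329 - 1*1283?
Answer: -7872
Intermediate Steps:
o = -2612 (o = -1329 - 1283 = -2612)
(-1982 - 3278) + o = (-1982 - 3278) - 2612 = -5260 - 2612 = -7872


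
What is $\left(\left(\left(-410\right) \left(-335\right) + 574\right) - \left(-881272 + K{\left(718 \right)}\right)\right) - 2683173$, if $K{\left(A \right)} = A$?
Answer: $-1664695$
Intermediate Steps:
$\left(\left(\left(-410\right) \left(-335\right) + 574\right) - \left(-881272 + K{\left(718 \right)}\right)\right) - 2683173 = \left(\left(\left(-410\right) \left(-335\right) + 574\right) + \left(881272 - 718\right)\right) - 2683173 = \left(\left(137350 + 574\right) + \left(881272 - 718\right)\right) - 2683173 = \left(137924 + 880554\right) - 2683173 = 1018478 - 2683173 = -1664695$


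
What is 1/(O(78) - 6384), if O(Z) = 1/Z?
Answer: -78/497951 ≈ -0.00015664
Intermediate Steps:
1/(O(78) - 6384) = 1/(1/78 - 6384) = 1/(-497951/78) = -78/497951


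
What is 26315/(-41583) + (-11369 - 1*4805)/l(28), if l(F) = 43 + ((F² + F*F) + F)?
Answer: -715693727/68154537 ≈ -10.501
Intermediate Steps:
l(F) = 43 + F + 2*F² (l(F) = 43 + ((F² + F²) + F) = 43 + (2*F² + F) = 43 + (F + 2*F²) = 43 + F + 2*F²)
26315/(-41583) + (-11369 - 1*4805)/l(28) = 26315/(-41583) + (-11369 - 1*4805)/(43 + 28 + 2*28²) = 26315*(-1/41583) + (-11369 - 4805)/(43 + 28 + 2*784) = -26315/41583 - 16174/(43 + 28 + 1568) = -26315/41583 - 16174/1639 = -715693727/68154537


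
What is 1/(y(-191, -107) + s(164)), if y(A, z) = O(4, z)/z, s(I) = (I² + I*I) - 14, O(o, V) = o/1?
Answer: 107/5754242 ≈ 1.8595e-5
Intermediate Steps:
O(o, V) = o (O(o, V) = o*1 = o)
s(I) = -14 + 2*I² (s(I) = (I² + I²) - 14 = 2*I² - 14 = -14 + 2*I²)
y(A, z) = 4/z
1/(y(-191, -107) + s(164)) = 1/(4/(-107) + (-14 + 2*164²)) = 1/(4*(-1/107) + (-14 + 2*26896)) = 1/(-4/107 + (-14 + 53792)) = 1/(-4/107 + 53778) = 1/(5754242/107) = 107/5754242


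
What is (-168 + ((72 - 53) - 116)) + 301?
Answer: 36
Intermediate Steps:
(-168 + ((72 - 53) - 116)) + 301 = (-168 + (19 - 116)) + 301 = (-168 - 97) + 301 = -265 + 301 = 36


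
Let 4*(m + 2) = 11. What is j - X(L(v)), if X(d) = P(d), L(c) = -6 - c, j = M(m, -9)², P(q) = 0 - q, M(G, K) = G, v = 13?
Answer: -295/16 ≈ -18.438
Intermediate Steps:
m = ¾ (m = -2 + (¼)*11 = -2 + 11/4 = ¾ ≈ 0.75000)
P(q) = -q
j = 9/16 (j = (¾)² = 9/16 ≈ 0.56250)
X(d) = -d
j - X(L(v)) = 9/16 - (-1)*(-6 - 1*13) = 9/16 - (-1)*(-6 - 13) = 9/16 - (-1)*(-19) = 9/16 - 1*19 = 9/16 - 19 = -295/16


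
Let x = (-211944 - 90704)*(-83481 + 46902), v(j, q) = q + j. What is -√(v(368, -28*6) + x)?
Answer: -4*√691910087 ≈ -1.0522e+5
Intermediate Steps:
v(j, q) = j + q
x = 11070561192 (x = -302648*(-36579) = 11070561192)
-√(v(368, -28*6) + x) = -√((368 - 28*6) + 11070561192) = -√((368 - 168) + 11070561192) = -√(200 + 11070561192) = -√11070561392 = -4*√691910087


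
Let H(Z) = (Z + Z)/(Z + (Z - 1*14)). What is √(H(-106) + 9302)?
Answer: 76*√20566/113 ≈ 96.452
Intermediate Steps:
H(Z) = 2*Z/(-14 + 2*Z) (H(Z) = (2*Z)/(Z + (Z - 14)) = (2*Z)/(Z + (-14 + Z)) = (2*Z)/(-14 + 2*Z) = 2*Z/(-14 + 2*Z))
√(H(-106) + 9302) = √(-106/(-7 - 106) + 9302) = √(-106/(-113) + 9302) = √(-106*(-1/113) + 9302) = √(106/113 + 9302) = √(1051232/113) = 76*√20566/113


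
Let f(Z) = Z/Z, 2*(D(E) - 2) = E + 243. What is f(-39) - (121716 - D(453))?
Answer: -121365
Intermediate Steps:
D(E) = 247/2 + E/2 (D(E) = 2 + (E + 243)/2 = 2 + (243 + E)/2 = 2 + (243/2 + E/2) = 247/2 + E/2)
f(Z) = 1
f(-39) - (121716 - D(453)) = 1 - (121716 - (247/2 + (½)*453)) = 1 - (121716 - (247/2 + 453/2)) = 1 - (121716 - 1*350) = 1 - (121716 - 350) = 1 - 1*121366 = 1 - 121366 = -121365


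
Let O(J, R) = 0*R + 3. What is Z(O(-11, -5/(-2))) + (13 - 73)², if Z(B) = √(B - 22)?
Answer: 3600 + I*√19 ≈ 3600.0 + 4.3589*I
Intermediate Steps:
O(J, R) = 3 (O(J, R) = 0 + 3 = 3)
Z(B) = √(-22 + B)
Z(O(-11, -5/(-2))) + (13 - 73)² = √(-22 + 3) + (13 - 73)² = √(-19) + (-60)² = I*√19 + 3600 = 3600 + I*√19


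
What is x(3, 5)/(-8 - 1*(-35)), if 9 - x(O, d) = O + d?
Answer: 1/27 ≈ 0.037037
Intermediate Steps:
x(O, d) = 9 - O - d (x(O, d) = 9 - (O + d) = 9 + (-O - d) = 9 - O - d)
x(3, 5)/(-8 - 1*(-35)) = (9 - 1*3 - 1*5)/(-8 - 1*(-35)) = (9 - 3 - 5)/(-8 + 35) = 1/27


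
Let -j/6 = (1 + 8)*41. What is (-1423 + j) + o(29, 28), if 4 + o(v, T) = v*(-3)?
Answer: -3728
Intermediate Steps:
o(v, T) = -4 - 3*v (o(v, T) = -4 + v*(-3) = -4 - 3*v)
j = -2214 (j = -6*(1 + 8)*41 = -54*41 = -6*369 = -2214)
(-1423 + j) + o(29, 28) = (-1423 - 2214) + (-4 - 3*29) = -3637 + (-4 - 87) = -3637 - 91 = -3728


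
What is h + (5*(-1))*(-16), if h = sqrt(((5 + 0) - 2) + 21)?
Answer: 80 + 2*sqrt(6) ≈ 84.899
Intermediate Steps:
h = 2*sqrt(6) (h = sqrt((5 - 2) + 21) = sqrt(3 + 21) = sqrt(24) = 2*sqrt(6) ≈ 4.8990)
h + (5*(-1))*(-16) = 2*sqrt(6) + (5*(-1))*(-16) = 2*sqrt(6) - 5*(-16) = 2*sqrt(6) + 80 = 80 + 2*sqrt(6)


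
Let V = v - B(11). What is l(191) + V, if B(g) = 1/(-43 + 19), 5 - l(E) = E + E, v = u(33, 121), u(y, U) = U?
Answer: -6143/24 ≈ -255.96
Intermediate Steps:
v = 121
l(E) = 5 - 2*E (l(E) = 5 - (E + E) = 5 - 2*E)
B(g) = -1/24 (B(g) = 1/(-24) = -1/24)
V = 2905/24 (V = 121 - 1*(-1/24) = 121 + 1/24 = 2905/24 ≈ 121.04)
l(191) + V = (5 - 2*191) + 2905/24 = (5 - 382) + 2905/24 = -377 + 2905/24 = -6143/24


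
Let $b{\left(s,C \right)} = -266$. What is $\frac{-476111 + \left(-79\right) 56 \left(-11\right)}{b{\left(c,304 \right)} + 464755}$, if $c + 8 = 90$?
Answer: $- \frac{427447}{464489} \approx -0.92025$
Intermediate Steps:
$c = 82$ ($c = -8 + 90 = 82$)
$\frac{-476111 + \left(-79\right) 56 \left(-11\right)}{b{\left(c,304 \right)} + 464755} = \frac{-476111 + \left(-79\right) 56 \left(-11\right)}{-266 + 464755} = \frac{-476111 - -48664}{464489} = \left(-476111 + 48664\right) \frac{1}{464489} = \left(-427447\right) \frac{1}{464489} = - \frac{427447}{464489}$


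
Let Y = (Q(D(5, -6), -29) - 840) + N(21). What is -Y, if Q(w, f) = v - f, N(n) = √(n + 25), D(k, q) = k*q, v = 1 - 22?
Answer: 832 - √46 ≈ 825.22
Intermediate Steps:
v = -21
N(n) = √(25 + n)
Q(w, f) = -21 - f
Y = -832 + √46 (Y = ((-21 - 1*(-29)) - 840) + √(25 + 21) = ((-21 + 29) - 840) + √46 = (8 - 840) + √46 = -832 + √46 ≈ -825.22)
-Y = -(-832 + √46) = 832 - √46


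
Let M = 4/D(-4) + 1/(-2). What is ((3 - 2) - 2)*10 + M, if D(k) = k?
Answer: -23/2 ≈ -11.500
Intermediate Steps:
M = -3/2 (M = 4/(-4) + 1/(-2) = 4*(-¼) + 1*(-½) = -1 - ½ = -3/2 ≈ -1.5000)
((3 - 2) - 2)*10 + M = ((3 - 2) - 2)*10 - 3/2 = (1 - 2)*10 - 3/2 = -1*10 - 3/2 = -10 - 3/2 = -23/2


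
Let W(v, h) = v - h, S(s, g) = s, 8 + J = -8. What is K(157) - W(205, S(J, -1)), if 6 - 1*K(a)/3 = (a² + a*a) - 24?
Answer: -148025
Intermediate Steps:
J = -16 (J = -8 - 8 = -16)
K(a) = 90 - 6*a² (K(a) = 18 - 3*((a² + a*a) - 24) = 18 - 3*((a² + a²) - 24) = 18 - 3*(2*a² - 24) = 18 - 3*(-24 + 2*a²) = 18 + (72 - 6*a²) = 90 - 6*a²)
K(157) - W(205, S(J, -1)) = (90 - 6*157²) - (205 - 1*(-16)) = (90 - 6*24649) - (205 + 16) = (90 - 147894) - 1*221 = -147804 - 221 = -148025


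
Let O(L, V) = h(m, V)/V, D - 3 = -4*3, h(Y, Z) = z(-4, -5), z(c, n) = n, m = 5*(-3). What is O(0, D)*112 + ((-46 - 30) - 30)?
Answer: -394/9 ≈ -43.778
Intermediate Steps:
m = -15
h(Y, Z) = -5
D = -9 (D = 3 - 4*3 = 3 - 12 = -9)
O(L, V) = -5/V
O(0, D)*112 + ((-46 - 30) - 30) = -5/(-9)*112 + ((-46 - 30) - 30) = -5*(-⅑)*112 + (-76 - 30) = (5/9)*112 - 106 = 560/9 - 106 = -394/9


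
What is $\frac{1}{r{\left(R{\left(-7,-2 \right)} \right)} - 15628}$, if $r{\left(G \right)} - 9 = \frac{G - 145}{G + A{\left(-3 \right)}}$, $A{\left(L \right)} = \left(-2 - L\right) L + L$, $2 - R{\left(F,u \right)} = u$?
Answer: $- \frac{2}{31097} \approx -6.4315 \cdot 10^{-5}$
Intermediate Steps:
$R{\left(F,u \right)} = 2 - u$
$A{\left(L \right)} = L + L \left(-2 - L\right)$ ($A{\left(L \right)} = L \left(-2 - L\right) + L = L + L \left(-2 - L\right)$)
$r{\left(G \right)} = 9 + \frac{-145 + G}{-6 + G}$ ($r{\left(G \right)} = 9 + \frac{G - 145}{G - - 3 \left(1 - 3\right)} = 9 + \frac{-145 + G}{G - \left(-3\right) \left(-2\right)} = 9 + \frac{-145 + G}{G - 6} = 9 + \frac{-145 + G}{-6 + G}$)
$\frac{1}{r{\left(R{\left(-7,-2 \right)} \right)} - 15628} = \frac{1}{\frac{-199 + 10 \left(2 - -2\right)}{-6 + \left(2 - -2\right)} - 15628} = \frac{1}{\frac{-199 + 10 \left(2 + 2\right)}{-6 + \left(2 + 2\right)} - 15628} = \frac{1}{\frac{-199 + 10 \cdot 4}{-6 + 4} - 15628} = \frac{1}{\frac{-199 + 40}{-2} - 15628} = \frac{1}{\left(- \frac{1}{2}\right) \left(-159\right) - 15628} = \frac{1}{\frac{159}{2} - 15628} = \frac{1}{- \frac{31097}{2}} = - \frac{2}{31097}$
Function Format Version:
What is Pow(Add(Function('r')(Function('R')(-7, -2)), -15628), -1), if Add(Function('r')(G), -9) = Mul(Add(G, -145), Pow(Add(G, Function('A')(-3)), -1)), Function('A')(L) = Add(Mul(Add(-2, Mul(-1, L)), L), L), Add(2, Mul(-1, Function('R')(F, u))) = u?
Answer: Rational(-2, 31097) ≈ -6.4315e-5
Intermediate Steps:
Function('R')(F, u) = Add(2, Mul(-1, u))
Function('A')(L) = Add(L, Mul(L, Add(-2, Mul(-1, L)))) (Function('A')(L) = Add(Mul(L, Add(-2, Mul(-1, L))), L) = Add(L, Mul(L, Add(-2, Mul(-1, L)))))
Function('r')(G) = Add(9, Mul(Pow(Add(-6, G), -1), Add(-145, G))) (Function('r')(G) = Add(9, Mul(Add(G, -145), Pow(Add(G, Mul(-1, -3, Add(1, -3))), -1))) = Add(9, Mul(Add(-145, G), Pow(Add(G, Mul(-1, -3, -2)), -1))) = Add(9, Mul(Add(-145, G), Pow(Add(G, -6), -1))) = Add(9, Mul(Add(-145, G), Pow(Add(-6, G), -1))) = Add(9, Mul(Pow(Add(-6, G), -1), Add(-145, G))))
Pow(Add(Function('r')(Function('R')(-7, -2)), -15628), -1) = Pow(Add(Mul(Pow(Add(-6, Add(2, Mul(-1, -2))), -1), Add(-199, Mul(10, Add(2, Mul(-1, -2))))), -15628), -1) = Pow(Add(Mul(Pow(Add(-6, Add(2, 2)), -1), Add(-199, Mul(10, Add(2, 2)))), -15628), -1) = Pow(Add(Mul(Pow(Add(-6, 4), -1), Add(-199, Mul(10, 4))), -15628), -1) = Pow(Add(Mul(Pow(-2, -1), Add(-199, 40)), -15628), -1) = Pow(Add(Mul(Rational(-1, 2), -159), -15628), -1) = Pow(Add(Rational(159, 2), -15628), -1) = Pow(Rational(-31097, 2), -1) = Rational(-2, 31097)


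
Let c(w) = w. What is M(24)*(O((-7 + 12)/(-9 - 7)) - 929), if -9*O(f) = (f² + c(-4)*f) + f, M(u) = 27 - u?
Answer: -2140681/768 ≈ -2787.3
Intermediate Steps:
O(f) = -f²/9 + f/3 (O(f) = -((f² - 4*f) + f)/9 = -(f² - 3*f)/9 = -f²/9 + f/3)
M(24)*(O((-7 + 12)/(-9 - 7)) - 929) = (27 - 1*24)*(((-7 + 12)/(-9 - 7))*(3 - (-7 + 12)/(-9 - 7))/9 - 929) = (27 - 24)*((5/(-16))*(3 - 5/(-16))/9 - 929) = 3*((5*(-1/16))*(3 - 5*(-1)/16)/9 - 929) = 3*((⅑)*(-5/16)*(3 - 1*(-5/16)) - 929) = 3*((⅑)*(-5/16)*(3 + 5/16) - 929) = 3*((⅑)*(-5/16)*(53/16) - 929) = 3*(-265/2304 - 929) = 3*(-2140681/2304) = -2140681/768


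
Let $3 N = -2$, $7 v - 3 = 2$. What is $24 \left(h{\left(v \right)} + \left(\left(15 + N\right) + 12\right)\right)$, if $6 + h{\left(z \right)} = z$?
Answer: $\frac{3536}{7} \approx 505.14$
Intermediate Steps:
$v = \frac{5}{7}$ ($v = \frac{3}{7} + \frac{1}{7} \cdot 2 = \frac{3}{7} + \frac{2}{7} = \frac{5}{7} \approx 0.71429$)
$h{\left(z \right)} = -6 + z$
$N = - \frac{2}{3}$ ($N = \frac{1}{3} \left(-2\right) = - \frac{2}{3} \approx -0.66667$)
$24 \left(h{\left(v \right)} + \left(\left(15 + N\right) + 12\right)\right) = 24 \left(\left(-6 + \frac{5}{7}\right) + \left(\left(15 - \frac{2}{3}\right) + 12\right)\right) = 24 \left(- \frac{37}{7} + \left(\frac{43}{3} + 12\right)\right) = 24 \left(- \frac{37}{7} + \frac{79}{3}\right) = 24 \cdot \frac{442}{21} = \frac{3536}{7}$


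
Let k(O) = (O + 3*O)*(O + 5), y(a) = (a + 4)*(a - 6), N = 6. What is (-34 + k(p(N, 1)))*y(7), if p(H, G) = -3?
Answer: -638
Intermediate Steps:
y(a) = (-6 + a)*(4 + a) (y(a) = (4 + a)*(-6 + a) = (-6 + a)*(4 + a))
k(O) = 4*O*(5 + O) (k(O) = (4*O)*(5 + O) = 4*O*(5 + O))
(-34 + k(p(N, 1)))*y(7) = (-34 + 4*(-3)*(5 - 3))*(-24 + 7² - 2*7) = (-34 + 4*(-3)*2)*(-24 + 49 - 14) = (-34 - 24)*11 = -58*11 = -638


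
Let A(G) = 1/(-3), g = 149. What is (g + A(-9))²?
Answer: 198916/9 ≈ 22102.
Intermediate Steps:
A(G) = -⅓
(g + A(-9))² = (149 - ⅓)² = (446/3)² = 198916/9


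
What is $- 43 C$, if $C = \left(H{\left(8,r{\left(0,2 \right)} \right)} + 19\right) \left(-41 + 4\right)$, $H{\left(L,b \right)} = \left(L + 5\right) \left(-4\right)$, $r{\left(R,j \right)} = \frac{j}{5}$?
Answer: $-52503$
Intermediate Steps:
$r{\left(R,j \right)} = \frac{j}{5}$ ($r{\left(R,j \right)} = j \frac{1}{5} = \frac{j}{5}$)
$H{\left(L,b \right)} = -20 - 4 L$ ($H{\left(L,b \right)} = \left(5 + L\right) \left(-4\right) = -20 - 4 L$)
$C = 1221$ ($C = \left(\left(-20 - 32\right) + 19\right) \left(-41 + 4\right) = \left(\left(-20 - 32\right) + 19\right) \left(-37\right) = \left(-52 + 19\right) \left(-37\right) = \left(-33\right) \left(-37\right) = 1221$)
$- 43 C = \left(-43\right) 1221 = -52503$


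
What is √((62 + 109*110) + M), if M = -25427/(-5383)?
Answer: √349363929369/5383 ≈ 109.80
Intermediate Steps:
M = 25427/5383 (M = -25427*(-1/5383) = 25427/5383 ≈ 4.7236)
√((62 + 109*110) + M) = √((62 + 109*110) + 25427/5383) = √((62 + 11990) + 25427/5383) = √(12052 + 25427/5383) = √(64901343/5383) = √349363929369/5383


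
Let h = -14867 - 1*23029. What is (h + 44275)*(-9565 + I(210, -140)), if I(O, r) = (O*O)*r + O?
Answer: -39443621545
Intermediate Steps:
I(O, r) = O + r*O**2 (I(O, r) = O**2*r + O = r*O**2 + O = O + r*O**2)
h = -37896 (h = -14867 - 23029 = -37896)
(h + 44275)*(-9565 + I(210, -140)) = (-37896 + 44275)*(-9565 + 210*(1 + 210*(-140))) = 6379*(-9565 + 210*(1 - 29400)) = 6379*(-9565 + 210*(-29399)) = 6379*(-9565 - 6173790) = 6379*(-6183355) = -39443621545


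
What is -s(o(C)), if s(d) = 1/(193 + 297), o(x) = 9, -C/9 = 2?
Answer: -1/490 ≈ -0.0020408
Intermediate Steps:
C = -18 (C = -9*2 = -18)
s(d) = 1/490
-s(o(C)) = -1*1/490 = -1/490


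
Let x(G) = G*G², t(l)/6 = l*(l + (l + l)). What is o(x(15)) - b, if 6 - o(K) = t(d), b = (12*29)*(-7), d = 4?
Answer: 2154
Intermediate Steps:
t(l) = 18*l² (t(l) = 6*(l*(l + (l + l))) = 6*(l*(l + 2*l)) = 6*(l*(3*l)) = 6*(3*l²) = 18*l²)
b = -2436 (b = 348*(-7) = -2436)
x(G) = G³
o(K) = -282 (o(K) = 6 - 18*4² = 6 - 18*16 = 6 - 1*288 = 6 - 288 = -282)
o(x(15)) - b = -282 - 1*(-2436) = -282 + 2436 = 2154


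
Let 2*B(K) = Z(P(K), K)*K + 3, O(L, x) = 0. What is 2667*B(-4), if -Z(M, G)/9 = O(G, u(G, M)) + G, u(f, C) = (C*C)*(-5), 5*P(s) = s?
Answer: -376047/2 ≈ -1.8802e+5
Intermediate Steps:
P(s) = s/5
u(f, C) = -5*C² (u(f, C) = C²*(-5) = -5*C²)
Z(M, G) = -9*G (Z(M, G) = -9*(0 + G) = -9*G)
B(K) = 3/2 - 9*K²/2 (B(K) = ((-9*K)*K + 3)/2 = (-9*K² + 3)/2 = (3 - 9*K²)/2 = 3/2 - 9*K²/2)
2667*B(-4) = 2667*(3/2 - 9/2*(-4)²) = 2667*(3/2 - 9/2*16) = 2667*(3/2 - 72) = 2667*(-141/2) = -376047/2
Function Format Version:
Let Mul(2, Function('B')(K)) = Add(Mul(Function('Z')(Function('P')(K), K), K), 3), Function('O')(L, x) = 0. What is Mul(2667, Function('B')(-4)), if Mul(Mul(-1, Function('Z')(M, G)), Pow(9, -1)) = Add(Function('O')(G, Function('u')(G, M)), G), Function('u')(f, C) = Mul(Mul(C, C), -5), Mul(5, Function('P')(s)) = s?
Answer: Rational(-376047, 2) ≈ -1.8802e+5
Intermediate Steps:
Function('P')(s) = Mul(Rational(1, 5), s)
Function('u')(f, C) = Mul(-5, Pow(C, 2)) (Function('u')(f, C) = Mul(Pow(C, 2), -5) = Mul(-5, Pow(C, 2)))
Function('Z')(M, G) = Mul(-9, G) (Function('Z')(M, G) = Mul(-9, Add(0, G)) = Mul(-9, G))
Function('B')(K) = Add(Rational(3, 2), Mul(Rational(-9, 2), Pow(K, 2))) (Function('B')(K) = Mul(Rational(1, 2), Add(Mul(Mul(-9, K), K), 3)) = Mul(Rational(1, 2), Add(Mul(-9, Pow(K, 2)), 3)) = Mul(Rational(1, 2), Add(3, Mul(-9, Pow(K, 2)))) = Add(Rational(3, 2), Mul(Rational(-9, 2), Pow(K, 2))))
Mul(2667, Function('B')(-4)) = Mul(2667, Add(Rational(3, 2), Mul(Rational(-9, 2), Pow(-4, 2)))) = Mul(2667, Add(Rational(3, 2), Mul(Rational(-9, 2), 16))) = Mul(2667, Add(Rational(3, 2), -72)) = Mul(2667, Rational(-141, 2)) = Rational(-376047, 2)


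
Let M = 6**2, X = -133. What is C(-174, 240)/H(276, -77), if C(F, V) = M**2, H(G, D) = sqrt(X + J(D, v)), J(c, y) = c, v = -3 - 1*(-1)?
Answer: -216*I*sqrt(210)/35 ≈ -89.432*I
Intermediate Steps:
v = -2 (v = -3 + 1 = -2)
M = 36
H(G, D) = sqrt(-133 + D)
C(F, V) = 1296 (C(F, V) = 36**2 = 1296)
C(-174, 240)/H(276, -77) = 1296/(sqrt(-133 - 77)) = 1296/(sqrt(-210)) = 1296/((I*sqrt(210))) = 1296*(-I*sqrt(210)/210) = -216*I*sqrt(210)/35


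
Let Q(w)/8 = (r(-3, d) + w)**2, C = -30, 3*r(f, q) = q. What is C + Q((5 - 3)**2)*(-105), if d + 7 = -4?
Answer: -370/3 ≈ -123.33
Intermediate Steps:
d = -11 (d = -7 - 4 = -11)
r(f, q) = q/3
Q(w) = 8*(-11/3 + w)**2 (Q(w) = 8*((1/3)*(-11) + w)**2 = 8*(-11/3 + w)**2)
C + Q((5 - 3)**2)*(-105) = -30 + (8*(-11 + 3*(5 - 3)**2)**2/9)*(-105) = -30 + (8*(-11 + 3*2**2)**2/9)*(-105) = -30 + (8*(-11 + 3*4)**2/9)*(-105) = -30 + (8*(-11 + 12)**2/9)*(-105) = -30 + ((8/9)*1**2)*(-105) = -30 + ((8/9)*1)*(-105) = -30 + (8/9)*(-105) = -30 - 280/3 = -370/3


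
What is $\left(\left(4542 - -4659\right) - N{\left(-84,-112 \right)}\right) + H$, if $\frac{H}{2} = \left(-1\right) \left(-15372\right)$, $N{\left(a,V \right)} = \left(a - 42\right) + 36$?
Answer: $40035$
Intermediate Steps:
$N{\left(a,V \right)} = -6 + a$ ($N{\left(a,V \right)} = \left(-42 + a\right) + 36 = -6 + a$)
$H = 30744$ ($H = 2 \left(\left(-1\right) \left(-15372\right)\right) = 2 \cdot 15372 = 30744$)
$\left(\left(4542 - -4659\right) - N{\left(-84,-112 \right)}\right) + H = \left(\left(4542 - -4659\right) - \left(-6 - 84\right)\right) + 30744 = \left(\left(4542 + 4659\right) - -90\right) + 30744 = \left(9201 + 90\right) + 30744 = 9291 + 30744 = 40035$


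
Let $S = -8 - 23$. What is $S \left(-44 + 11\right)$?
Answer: $1023$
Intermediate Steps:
$S = -31$
$S \left(-44 + 11\right) = - 31 \left(-44 + 11\right) = \left(-31\right) \left(-33\right) = 1023$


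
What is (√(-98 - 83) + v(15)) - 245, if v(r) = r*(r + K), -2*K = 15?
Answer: -265/2 + I*√181 ≈ -132.5 + 13.454*I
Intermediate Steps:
K = -15/2 (K = -½*15 = -15/2 ≈ -7.5000)
v(r) = r*(-15/2 + r) (v(r) = r*(r - 15/2) = r*(-15/2 + r))
(√(-98 - 83) + v(15)) - 245 = (√(-98 - 83) + (½)*15*(-15 + 2*15)) - 245 = (√(-181) + (½)*15*(-15 + 30)) - 245 = (I*√181 + (½)*15*15) - 245 = (I*√181 + 225/2) - 245 = (225/2 + I*√181) - 245 = -265/2 + I*√181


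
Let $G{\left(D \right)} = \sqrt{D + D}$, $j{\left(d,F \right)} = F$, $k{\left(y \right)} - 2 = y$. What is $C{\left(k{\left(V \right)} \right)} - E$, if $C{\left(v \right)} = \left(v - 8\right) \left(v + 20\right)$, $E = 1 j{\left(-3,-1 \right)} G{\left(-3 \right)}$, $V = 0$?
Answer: $-132 + i \sqrt{6} \approx -132.0 + 2.4495 i$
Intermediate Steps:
$k{\left(y \right)} = 2 + y$
$G{\left(D \right)} = \sqrt{2} \sqrt{D}$ ($G{\left(D \right)} = \sqrt{2 D} = \sqrt{2} \sqrt{D}$)
$E = - i \sqrt{6}$ ($E = 1 \left(-1\right) \sqrt{2} \sqrt{-3} = - \sqrt{2} i \sqrt{3} = - i \sqrt{6} \approx - 2.4495 i$)
$C{\left(v \right)} = \left(-8 + v\right) \left(20 + v\right)$
$C{\left(k{\left(V \right)} \right)} - E = \left(-160 + \left(2 + 0\right)^{2} + 12 \left(2 + 0\right)\right) - - i \sqrt{6} = \left(-160 + 2^{2} + 12 \cdot 2\right) + i \sqrt{6} = \left(-160 + 4 + 24\right) + i \sqrt{6} = -132 + i \sqrt{6}$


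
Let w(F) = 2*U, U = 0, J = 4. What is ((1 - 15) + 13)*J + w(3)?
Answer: -4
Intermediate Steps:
w(F) = 0 (w(F) = 2*0 = 0)
((1 - 15) + 13)*J + w(3) = ((1 - 15) + 13)*4 + 0 = (-14 + 13)*4 + 0 = -1*4 + 0 = -4 + 0 = -4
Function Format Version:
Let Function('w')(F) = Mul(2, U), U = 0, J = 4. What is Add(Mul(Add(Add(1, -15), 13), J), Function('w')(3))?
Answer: -4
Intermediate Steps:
Function('w')(F) = 0 (Function('w')(F) = Mul(2, 0) = 0)
Add(Mul(Add(Add(1, -15), 13), J), Function('w')(3)) = Add(Mul(Add(Add(1, -15), 13), 4), 0) = Add(Mul(Add(-14, 13), 4), 0) = Add(Mul(-1, 4), 0) = Add(-4, 0) = -4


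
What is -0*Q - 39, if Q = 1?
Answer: -39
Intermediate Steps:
-0*Q - 39 = -0 - 39 = -30*0 - 39 = 0 - 39 = -39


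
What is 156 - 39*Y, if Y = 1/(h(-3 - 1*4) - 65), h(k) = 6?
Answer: 9243/59 ≈ 156.66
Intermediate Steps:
Y = -1/59 (Y = 1/(6 - 65) = 1/(-59) = -1/59 ≈ -0.016949)
156 - 39*Y = 156 - 39*(-1/59) = 156 + 39/59 = 9243/59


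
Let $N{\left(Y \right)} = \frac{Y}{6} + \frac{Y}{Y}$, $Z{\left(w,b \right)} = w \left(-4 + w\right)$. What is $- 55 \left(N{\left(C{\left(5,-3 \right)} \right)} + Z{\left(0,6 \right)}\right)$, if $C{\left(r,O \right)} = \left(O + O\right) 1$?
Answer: $0$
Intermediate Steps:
$C{\left(r,O \right)} = 2 O$ ($C{\left(r,O \right)} = 2 O 1 = 2 O$)
$N{\left(Y \right)} = 1 + \frac{Y}{6}$ ($N{\left(Y \right)} = Y \frac{1}{6} + 1 = \frac{Y}{6} + 1 = 1 + \frac{Y}{6}$)
$- 55 \left(N{\left(C{\left(5,-3 \right)} \right)} + Z{\left(0,6 \right)}\right) = - 55 \left(\left(1 + \frac{2 \left(-3\right)}{6}\right) + 0 \left(-4 + 0\right)\right) = - 55 \left(\left(1 + \frac{1}{6} \left(-6\right)\right) + 0 \left(-4\right)\right) = - 55 \left(\left(1 - 1\right) + 0\right) = - 55 \left(0 + 0\right) = \left(-55\right) 0 = 0$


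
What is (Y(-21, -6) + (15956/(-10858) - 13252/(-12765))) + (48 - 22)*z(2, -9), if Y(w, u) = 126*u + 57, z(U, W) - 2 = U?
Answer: -41264099137/69301185 ≈ -595.43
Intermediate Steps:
z(U, W) = 2 + U
Y(w, u) = 57 + 126*u
(Y(-21, -6) + (15956/(-10858) - 13252/(-12765))) + (48 - 22)*z(2, -9) = ((57 + 126*(-6)) + (15956/(-10858) - 13252/(-12765))) + (48 - 22)*(2 + 2) = ((57 - 756) + (15956*(-1/10858) - 13252*(-1/12765))) + 26*4 = (-699 + (-7978/5429 + 13252/12765)) + 104 = (-699 - 29894062/69301185) + 104 = -48471422377/69301185 + 104 = -41264099137/69301185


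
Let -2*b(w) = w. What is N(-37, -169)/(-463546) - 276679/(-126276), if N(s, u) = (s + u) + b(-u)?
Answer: 16036265864/7316841837 ≈ 2.1917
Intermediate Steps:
b(w) = -w/2
N(s, u) = s + 3*u/2 (N(s, u) = (s + u) - (-1)*u/2 = (s + u) + u/2 = s + 3*u/2)
N(-37, -169)/(-463546) - 276679/(-126276) = (-37 + (3/2)*(-169))/(-463546) - 276679/(-126276) = (-37 - 507/2)*(-1/463546) - 276679*(-1/126276) = -581/2*(-1/463546) + 276679/126276 = 581/927092 + 276679/126276 = 16036265864/7316841837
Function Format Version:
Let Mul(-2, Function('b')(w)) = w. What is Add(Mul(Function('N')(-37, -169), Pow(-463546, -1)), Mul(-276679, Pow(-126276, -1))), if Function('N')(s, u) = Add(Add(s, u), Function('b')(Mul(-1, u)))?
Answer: Rational(16036265864, 7316841837) ≈ 2.1917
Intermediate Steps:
Function('b')(w) = Mul(Rational(-1, 2), w)
Function('N')(s, u) = Add(s, Mul(Rational(3, 2), u)) (Function('N')(s, u) = Add(Add(s, u), Mul(Rational(-1, 2), Mul(-1, u))) = Add(Add(s, u), Mul(Rational(1, 2), u)) = Add(s, Mul(Rational(3, 2), u)))
Add(Mul(Function('N')(-37, -169), Pow(-463546, -1)), Mul(-276679, Pow(-126276, -1))) = Add(Mul(Add(-37, Mul(Rational(3, 2), -169)), Pow(-463546, -1)), Mul(-276679, Pow(-126276, -1))) = Add(Mul(Add(-37, Rational(-507, 2)), Rational(-1, 463546)), Mul(-276679, Rational(-1, 126276))) = Add(Mul(Rational(-581, 2), Rational(-1, 463546)), Rational(276679, 126276)) = Add(Rational(581, 927092), Rational(276679, 126276)) = Rational(16036265864, 7316841837)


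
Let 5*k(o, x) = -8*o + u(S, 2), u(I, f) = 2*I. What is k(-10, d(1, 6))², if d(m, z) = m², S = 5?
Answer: 324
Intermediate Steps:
k(o, x) = 2 - 8*o/5 (k(o, x) = (-8*o + 2*5)/5 = (-8*o + 10)/5 = (10 - 8*o)/5 = 2 - 8*o/5)
k(-10, d(1, 6))² = (2 - 8/5*(-10))² = (2 + 16)² = 18² = 324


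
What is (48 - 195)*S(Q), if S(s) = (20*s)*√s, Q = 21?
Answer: -61740*√21 ≈ -2.8293e+5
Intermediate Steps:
S(s) = 20*s^(3/2)
(48 - 195)*S(Q) = (48 - 195)*(20*21^(3/2)) = -2940*21*√21 = -61740*√21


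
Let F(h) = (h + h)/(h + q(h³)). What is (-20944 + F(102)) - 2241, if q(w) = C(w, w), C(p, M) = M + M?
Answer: -482456663/20809 ≈ -23185.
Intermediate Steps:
C(p, M) = 2*M
q(w) = 2*w
F(h) = 2*h/(h + 2*h³) (F(h) = (h + h)/(h + 2*h³) = (2*h)/(h + 2*h³) = 2*h/(h + 2*h³))
(-20944 + F(102)) - 2241 = (-20944 + 2/(1 + 2*102²)) - 2241 = (-20944 + 2/(1 + 2*10404)) - 2241 = (-20944 + 2/(1 + 20808)) - 2241 = (-20944 + 2/20809) - 2241 = -435823694/20809 - 2241 = -482456663/20809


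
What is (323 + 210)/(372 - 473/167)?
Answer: 89011/61651 ≈ 1.4438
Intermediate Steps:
(323 + 210)/(372 - 473/167) = 533/(372 - 473*1/167) = 533/(372 - 473/167) = 533/(61651/167) = 533*(167/61651) = 89011/61651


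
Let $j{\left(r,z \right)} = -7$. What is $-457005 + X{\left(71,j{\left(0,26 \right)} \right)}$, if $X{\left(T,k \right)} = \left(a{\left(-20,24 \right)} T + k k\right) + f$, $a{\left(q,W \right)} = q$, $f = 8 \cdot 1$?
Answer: $-458368$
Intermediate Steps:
$f = 8$
$X{\left(T,k \right)} = 8 + k^{2} - 20 T$ ($X{\left(T,k \right)} = \left(- 20 T + k k\right) + 8 = \left(- 20 T + k^{2}\right) + 8 = \left(k^{2} - 20 T\right) + 8 = 8 + k^{2} - 20 T$)
$-457005 + X{\left(71,j{\left(0,26 \right)} \right)} = -457005 + \left(8 + \left(-7\right)^{2} - 1420\right) = -457005 + \left(8 + 49 - 1420\right) = -457005 - 1363 = -458368$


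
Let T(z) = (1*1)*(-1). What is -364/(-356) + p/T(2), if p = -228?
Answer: 20383/89 ≈ 229.02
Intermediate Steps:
T(z) = -1 (T(z) = 1*(-1) = -1)
-364/(-356) + p/T(2) = -364/(-356) - 228/(-1) = -364*(-1/356) - 228*(-1) = 91/89 + 228 = 20383/89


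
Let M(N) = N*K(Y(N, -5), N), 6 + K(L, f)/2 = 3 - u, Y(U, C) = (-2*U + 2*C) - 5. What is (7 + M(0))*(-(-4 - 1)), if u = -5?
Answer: 35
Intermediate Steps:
Y(U, C) = -5 - 2*U + 2*C
K(L, f) = 4 (K(L, f) = -12 + 2*(3 - 1*(-5)) = -12 + 2*(3 + 5) = -12 + 2*8 = -12 + 16 = 4)
M(N) = 4*N (M(N) = N*4 = 4*N)
(7 + M(0))*(-(-4 - 1)) = (7 + 4*0)*(-(-4 - 1)) = (7 + 0)*(-1*(-5)) = 7*5 = 35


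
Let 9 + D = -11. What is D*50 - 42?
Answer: -1042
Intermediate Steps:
D = -20 (D = -9 - 11 = -20)
D*50 - 42 = -20*50 - 42 = -1000 - 42 = -1042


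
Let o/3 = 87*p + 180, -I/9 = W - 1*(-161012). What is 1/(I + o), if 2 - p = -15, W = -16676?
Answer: -1/1294047 ≈ -7.7277e-7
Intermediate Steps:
I = -1299024 (I = -9*(-16676 - 1*(-161012)) = -9*(-16676 + 161012) = -9*144336 = -1299024)
p = 17 (p = 2 - 1*(-15) = 2 + 15 = 17)
o = 4977 (o = 3*(87*17 + 180) = 3*(1479 + 180) = 3*1659 = 4977)
1/(I + o) = 1/(-1299024 + 4977) = 1/(-1294047) = -1/1294047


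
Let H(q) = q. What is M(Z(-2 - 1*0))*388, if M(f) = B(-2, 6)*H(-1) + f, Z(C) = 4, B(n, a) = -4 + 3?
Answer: 1940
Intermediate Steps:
B(n, a) = -1
M(f) = 1 + f (M(f) = -1*(-1) + f = 1 + f)
M(Z(-2 - 1*0))*388 = (1 + 4)*388 = 5*388 = 1940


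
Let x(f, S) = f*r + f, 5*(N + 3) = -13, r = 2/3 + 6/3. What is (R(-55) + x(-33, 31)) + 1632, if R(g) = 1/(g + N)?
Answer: 457828/303 ≈ 1511.0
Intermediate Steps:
r = 8/3 (r = 2*(⅓) + 6*(⅓) = ⅔ + 2 = 8/3 ≈ 2.6667)
N = -28/5 (N = -3 + (⅕)*(-13) = -3 - 13/5 = -28/5 ≈ -5.6000)
R(g) = 1/(-28/5 + g) (R(g) = 1/(g - 28/5) = 1/(-28/5 + g))
x(f, S) = 11*f/3 (x(f, S) = f*(8/3) + f = 8*f/3 + f = 11*f/3)
(R(-55) + x(-33, 31)) + 1632 = (5/(-28 + 5*(-55)) + (11/3)*(-33)) + 1632 = (5/(-28 - 275) - 121) + 1632 = (5/(-303) - 121) + 1632 = (5*(-1/303) - 121) + 1632 = (-5/303 - 121) + 1632 = -36668/303 + 1632 = 457828/303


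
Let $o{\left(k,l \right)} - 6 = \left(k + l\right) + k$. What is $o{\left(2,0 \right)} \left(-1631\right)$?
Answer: $-16310$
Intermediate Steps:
$o{\left(k,l \right)} = 6 + l + 2 k$ ($o{\left(k,l \right)} = 6 + \left(\left(k + l\right) + k\right) = 6 + \left(l + 2 k\right) = 6 + l + 2 k$)
$o{\left(2,0 \right)} \left(-1631\right) = \left(6 + 0 + 2 \cdot 2\right) \left(-1631\right) = \left(6 + 0 + 4\right) \left(-1631\right) = 10 \left(-1631\right) = -16310$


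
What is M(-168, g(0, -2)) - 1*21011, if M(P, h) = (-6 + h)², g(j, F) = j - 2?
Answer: -20947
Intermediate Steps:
g(j, F) = -2 + j
M(-168, g(0, -2)) - 1*21011 = (-6 + (-2 + 0))² - 1*21011 = (-6 - 2)² - 21011 = (-8)² - 21011 = 64 - 21011 = -20947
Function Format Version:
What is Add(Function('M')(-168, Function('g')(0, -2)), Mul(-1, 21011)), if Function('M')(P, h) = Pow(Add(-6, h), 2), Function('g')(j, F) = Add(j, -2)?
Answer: -20947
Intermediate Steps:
Function('g')(j, F) = Add(-2, j)
Add(Function('M')(-168, Function('g')(0, -2)), Mul(-1, 21011)) = Add(Pow(Add(-6, Add(-2, 0)), 2), Mul(-1, 21011)) = Add(Pow(Add(-6, -2), 2), -21011) = Add(Pow(-8, 2), -21011) = Add(64, -21011) = -20947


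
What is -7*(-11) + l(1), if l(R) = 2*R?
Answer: 79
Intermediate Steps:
-7*(-11) + l(1) = -7*(-11) + 2*1 = 77 + 2 = 79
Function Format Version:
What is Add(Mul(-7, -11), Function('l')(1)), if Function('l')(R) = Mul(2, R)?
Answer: 79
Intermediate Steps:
Add(Mul(-7, -11), Function('l')(1)) = Add(Mul(-7, -11), Mul(2, 1)) = Add(77, 2) = 79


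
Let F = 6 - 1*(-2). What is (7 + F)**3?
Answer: 3375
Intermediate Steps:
F = 8 (F = 6 + 2 = 8)
(7 + F)**3 = (7 + 8)**3 = 15**3 = 3375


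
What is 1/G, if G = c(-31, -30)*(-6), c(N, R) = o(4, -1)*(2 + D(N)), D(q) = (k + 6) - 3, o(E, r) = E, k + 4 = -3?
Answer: 1/48 ≈ 0.020833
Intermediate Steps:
k = -7 (k = -4 - 3 = -7)
D(q) = -4 (D(q) = (-7 + 6) - 3 = -1 - 3 = -4)
c(N, R) = -8 (c(N, R) = 4*(2 - 4) = 4*(-2) = -8)
G = 48 (G = -8*(-6) = 48)
1/G = 1/48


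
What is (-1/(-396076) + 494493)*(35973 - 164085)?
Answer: -6272901893673132/99019 ≈ -6.3351e+10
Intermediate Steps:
(-1/(-396076) + 494493)*(35973 - 164085) = (-1*(-1/396076) + 494493)*(-128112) = (1/396076 + 494493)*(-128112) = (195856809469/396076)*(-128112) = -6272901893673132/99019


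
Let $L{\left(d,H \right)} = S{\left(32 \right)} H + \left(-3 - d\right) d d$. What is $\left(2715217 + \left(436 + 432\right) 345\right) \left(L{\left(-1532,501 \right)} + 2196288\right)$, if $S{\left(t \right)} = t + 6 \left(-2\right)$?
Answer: $10825120271720708$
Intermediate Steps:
$S{\left(t \right)} = -12 + t$ ($S{\left(t \right)} = t - 12 = -12 + t$)
$L{\left(d,H \right)} = 20 H + d^{2} \left(-3 - d\right)$ ($L{\left(d,H \right)} = \left(-12 + 32\right) H + \left(-3 - d\right) d d = 20 H + d \left(-3 - d\right) d = 20 H + d^{2} \left(-3 - d\right)$)
$\left(2715217 + \left(436 + 432\right) 345\right) \left(L{\left(-1532,501 \right)} + 2196288\right) = \left(2715217 + \left(436 + 432\right) 345\right) \left(\left(- \left(-1532\right)^{3} - 3 \left(-1532\right)^{2} + 20 \cdot 501\right) + 2196288\right) = \left(2715217 + 868 \cdot 345\right) \left(\left(\left(-1\right) \left(-3595640768\right) - 7041072 + 10020\right) + 2196288\right) = \left(2715217 + 299460\right) \left(\left(3595640768 - 7041072 + 10020\right) + 2196288\right) = 3014677 \left(3588609716 + 2196288\right) = 3014677 \cdot 3590806004 = 10825120271720708$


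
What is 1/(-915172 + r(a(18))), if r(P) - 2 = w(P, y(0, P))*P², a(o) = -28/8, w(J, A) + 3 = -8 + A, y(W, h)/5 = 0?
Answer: -4/3661219 ≈ -1.0925e-6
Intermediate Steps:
y(W, h) = 0 (y(W, h) = 5*0 = 0)
w(J, A) = -11 + A (w(J, A) = -3 + (-8 + A) = -11 + A)
a(o) = -7/2 (a(o) = -28*⅛ = -7/2)
r(P) = 2 - 11*P² (r(P) = 2 + (-11 + 0)*P² = 2 - 11*P²)
1/(-915172 + r(a(18))) = 1/(-915172 + (2 - 11*(-7/2)²)) = 1/(-915172 + (2 - 11*49/4)) = 1/(-915172 + (2 - 539/4)) = 1/(-915172 - 531/4) = 1/(-3661219/4) = -4/3661219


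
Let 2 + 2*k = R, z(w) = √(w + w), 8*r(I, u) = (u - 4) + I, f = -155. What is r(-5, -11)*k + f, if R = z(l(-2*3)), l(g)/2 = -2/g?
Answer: -305/2 - 5*√3/6 ≈ -153.94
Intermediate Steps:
l(g) = -4/g (l(g) = 2*(-2/g) = -4/g)
r(I, u) = -½ + I/8 + u/8 (r(I, u) = ((u - 4) + I)/8 = ((-4 + u) + I)/8 = (-4 + I + u)/8 = -½ + I/8 + u/8)
z(w) = √2*√w (z(w) = √(2*w) = √2*√w)
R = 2*√3/3 (R = √2*√(-4/((-2*3))) = √2*√(-4/(-6)) = √2*√(-4*(-⅙)) = √2*√(⅔) = √2*(√6/3) = 2*√3/3 ≈ 1.1547)
k = -1 + √3/3 (k = -1 + (2*√3/3)/2 = -1 + √3/3 ≈ -0.42265)
r(-5, -11)*k + f = (-½ + (⅛)*(-5) + (⅛)*(-11))*(-1 + √3/3) - 155 = (-½ - 5/8 - 11/8)*(-1 + √3/3) - 155 = -5*(-1 + √3/3)/2 - 155 = (5/2 - 5*√3/6) - 155 = -305/2 - 5*√3/6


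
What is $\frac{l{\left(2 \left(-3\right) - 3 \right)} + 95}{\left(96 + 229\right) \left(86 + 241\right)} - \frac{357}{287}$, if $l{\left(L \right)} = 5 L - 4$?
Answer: $- \frac{5418139}{4357275} \approx -1.2435$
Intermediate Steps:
$l{\left(L \right)} = -4 + 5 L$
$\frac{l{\left(2 \left(-3\right) - 3 \right)} + 95}{\left(96 + 229\right) \left(86 + 241\right)} - \frac{357}{287} = \frac{\left(-4 + 5 \left(2 \left(-3\right) - 3\right)\right) + 95}{\left(96 + 229\right) \left(86 + 241\right)} - \frac{357}{287} = \frac{\left(-4 + 5 \left(-6 - 3\right)\right) + 95}{325 \cdot 327} - \frac{51}{41} = \frac{\left(-4 + 5 \left(-9\right)\right) + 95}{106275} - \frac{51}{41} = \left(\left(-4 - 45\right) + 95\right) \frac{1}{106275} - \frac{51}{41} = \left(-49 + 95\right) \frac{1}{106275} - \frac{51}{41} = 46 \cdot \frac{1}{106275} - \frac{51}{41} = \frac{46}{106275} - \frac{51}{41} = - \frac{5418139}{4357275}$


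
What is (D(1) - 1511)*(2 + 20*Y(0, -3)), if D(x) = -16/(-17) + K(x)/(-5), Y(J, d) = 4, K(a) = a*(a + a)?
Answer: -10527898/85 ≈ -1.2386e+5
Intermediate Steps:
K(a) = 2*a² (K(a) = a*(2*a) = 2*a²)
D(x) = 16/17 - 2*x²/5 (D(x) = -16/(-17) + (2*x²)/(-5) = -16*(-1/17) + (2*x²)*(-⅕) = 16/17 - 2*x²/5)
(D(1) - 1511)*(2 + 20*Y(0, -3)) = ((16/17 - ⅖*1²) - 1511)*(2 + 20*4) = ((16/17 - ⅖*1) - 1511)*(2 + 80) = ((16/17 - ⅖) - 1511)*82 = (46/85 - 1511)*82 = -128389/85*82 = -10527898/85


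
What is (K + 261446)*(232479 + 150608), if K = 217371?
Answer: 183428568079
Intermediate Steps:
(K + 261446)*(232479 + 150608) = (217371 + 261446)*(232479 + 150608) = 478817*383087 = 183428568079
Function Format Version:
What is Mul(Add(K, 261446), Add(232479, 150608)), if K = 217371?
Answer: 183428568079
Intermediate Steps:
Mul(Add(K, 261446), Add(232479, 150608)) = Mul(Add(217371, 261446), Add(232479, 150608)) = Mul(478817, 383087) = 183428568079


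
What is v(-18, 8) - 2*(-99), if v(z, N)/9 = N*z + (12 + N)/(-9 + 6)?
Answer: -1158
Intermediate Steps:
v(z, N) = -36 - 3*N + 9*N*z (v(z, N) = 9*(N*z + (12 + N)/(-9 + 6)) = 9*(N*z + (12 + N)/(-3)) = 9*(N*z + (12 + N)*(-⅓)) = 9*(N*z + (-4 - N/3)) = 9*(-4 - N/3 + N*z) = -36 - 3*N + 9*N*z)
v(-18, 8) - 2*(-99) = (-36 - 3*8 + 9*8*(-18)) - 2*(-99) = (-36 - 24 - 1296) - 1*(-198) = -1356 + 198 = -1158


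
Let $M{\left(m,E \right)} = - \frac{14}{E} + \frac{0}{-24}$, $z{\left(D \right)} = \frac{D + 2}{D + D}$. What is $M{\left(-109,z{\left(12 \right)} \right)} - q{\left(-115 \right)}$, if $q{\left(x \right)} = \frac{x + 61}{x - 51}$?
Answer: $- \frac{2019}{83} \approx -24.325$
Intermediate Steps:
$q{\left(x \right)} = \frac{61 + x}{-51 + x}$
$z{\left(D \right)} = \frac{2 + D}{2 D}$
$M{\left(m,E \right)} = - \frac{14}{E}$ ($M{\left(m,E \right)} = - \frac{14}{E} + 0 \left(- \frac{1}{24}\right) = - \frac{14}{E} + 0 = - \frac{14}{E}$)
$M{\left(-109,z{\left(12 \right)} \right)} - q{\left(-115 \right)} = - \frac{14}{\frac{1}{2} \cdot \frac{1}{12} \left(2 + 12\right)} - \frac{61 - 115}{-51 - 115} = - \frac{14}{\frac{1}{2} \cdot \frac{1}{12} \cdot 14} - \frac{1}{-166} \left(-54\right) = - \frac{14}{\frac{7}{12}} - \left(- \frac{1}{166}\right) \left(-54\right) = \left(-14\right) \frac{12}{7} - \frac{27}{83} = -24 - \frac{27}{83} = - \frac{2019}{83}$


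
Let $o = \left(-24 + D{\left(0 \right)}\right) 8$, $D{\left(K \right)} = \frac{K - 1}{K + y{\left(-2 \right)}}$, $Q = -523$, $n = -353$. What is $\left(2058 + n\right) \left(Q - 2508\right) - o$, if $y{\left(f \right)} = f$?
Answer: $-5167667$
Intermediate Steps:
$D{\left(K \right)} = \frac{-1 + K}{-2 + K}$ ($D{\left(K \right)} = \frac{K - 1}{K - 2} = \frac{-1 + K}{-2 + K}$)
$o = -188$ ($o = \left(-24 + \frac{-1 + 0}{-2 + 0}\right) 8 = \left(-24 + \frac{1}{-2} \left(-1\right)\right) 8 = \left(-24 - - \frac{1}{2}\right) 8 = \left(-24 + \frac{1}{2}\right) 8 = \left(- \frac{47}{2}\right) 8 = -188$)
$\left(2058 + n\right) \left(Q - 2508\right) - o = \left(2058 - 353\right) \left(-523 - 2508\right) - -188 = 1705 \left(-3031\right) + 188 = -5167855 + 188 = -5167667$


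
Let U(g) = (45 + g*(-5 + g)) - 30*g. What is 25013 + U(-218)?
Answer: 80212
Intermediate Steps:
U(g) = 45 - 30*g + g*(-5 + g)
25013 + U(-218) = 25013 + (45 + (-218)² - 35*(-218)) = 25013 + (45 + 47524 + 7630) = 25013 + 55199 = 80212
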